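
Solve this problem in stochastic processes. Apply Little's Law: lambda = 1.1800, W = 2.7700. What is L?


Little's Law: L = lambda * W
= 1.1800 * 2.7700
= 3.2686

3.2686


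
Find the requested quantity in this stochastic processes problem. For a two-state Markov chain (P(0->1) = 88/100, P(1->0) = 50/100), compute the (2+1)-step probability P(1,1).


P^3 = P^2 * P^1
Computing via matrix multiplication of the transition matrix.
Entry (1,1) of P^3 = 0.6178

0.6178


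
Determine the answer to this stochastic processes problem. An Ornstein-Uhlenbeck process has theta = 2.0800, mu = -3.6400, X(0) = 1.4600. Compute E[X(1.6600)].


E[X(t)] = mu + (X(0) - mu)*exp(-theta*t)
= -3.6400 + (1.4600 - -3.6400)*exp(-2.0800*1.6600)
= -3.6400 + 5.1000 * 0.0317
= -3.4785

-3.4785


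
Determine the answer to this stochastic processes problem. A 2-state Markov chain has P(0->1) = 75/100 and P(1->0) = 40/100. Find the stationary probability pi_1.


Stationary distribution: pi_0 = p10/(p01+p10), pi_1 = p01/(p01+p10)
p01 = 0.7500, p10 = 0.4000
pi_1 = 0.6522

0.6522


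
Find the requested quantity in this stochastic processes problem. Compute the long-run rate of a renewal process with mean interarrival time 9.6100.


Long-run renewal rate = 1/E(X)
= 1/9.6100
= 0.1041

0.1041


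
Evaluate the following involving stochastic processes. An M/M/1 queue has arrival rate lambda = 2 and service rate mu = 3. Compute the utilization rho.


rho = lambda/mu
= 2/3
= 0.6667

0.6667


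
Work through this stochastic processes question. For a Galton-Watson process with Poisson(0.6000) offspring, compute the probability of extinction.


Since mu = 0.6000 <= 1, extinction probability = 1.

1.0000


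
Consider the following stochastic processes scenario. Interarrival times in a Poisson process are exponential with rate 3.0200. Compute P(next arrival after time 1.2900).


P(X > t) = exp(-lambda * t)
= exp(-3.0200 * 1.2900)
= exp(-3.8958) = 0.0203

0.0203


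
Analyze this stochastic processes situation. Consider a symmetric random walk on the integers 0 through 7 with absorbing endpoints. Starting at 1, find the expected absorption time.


For symmetric RW on 0,...,N with absorbing barriers, E(i) = i*(N-i)
E(1) = 1 * 6 = 6

6


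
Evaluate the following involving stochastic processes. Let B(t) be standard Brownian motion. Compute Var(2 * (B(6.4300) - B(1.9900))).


Var(alpha*(B(t)-B(s))) = alpha^2 * (t-s)
= 2^2 * (6.4300 - 1.9900)
= 4 * 4.4400
= 17.7600

17.7600


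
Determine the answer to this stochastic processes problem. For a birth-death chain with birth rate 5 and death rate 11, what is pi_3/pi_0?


For birth-death process, pi_n/pi_0 = (lambda/mu)^n
= (5/11)^3
= 0.0939

0.0939


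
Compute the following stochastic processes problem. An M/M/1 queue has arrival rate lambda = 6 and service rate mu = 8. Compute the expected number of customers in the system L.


rho = 6/8 = 0.7500
L = rho/(1-rho)
= 0.7500/0.2500
= 3.0000

3.0000


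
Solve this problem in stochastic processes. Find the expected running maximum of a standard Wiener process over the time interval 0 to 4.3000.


E(max B(s)) = sqrt(2t/pi)
= sqrt(2*4.3000/pi)
= sqrt(2.7375)
= 1.6545

1.6545


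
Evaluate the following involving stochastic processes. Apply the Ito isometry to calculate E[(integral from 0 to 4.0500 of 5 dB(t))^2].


By Ito isometry: E[(int f dB)^2] = int f^2 dt
= 5^2 * 4.0500
= 25 * 4.0500 = 101.2500

101.2500


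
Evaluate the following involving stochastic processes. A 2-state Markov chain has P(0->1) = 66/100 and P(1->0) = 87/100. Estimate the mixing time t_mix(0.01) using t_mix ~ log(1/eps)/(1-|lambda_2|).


lambda_2 = |1 - p01 - p10| = |1 - 0.6600 - 0.8700| = 0.5300
t_mix ~ log(1/eps)/(1 - |lambda_2|)
= log(100)/(1 - 0.5300) = 4.6052/0.4700
= 9.7982

9.7982


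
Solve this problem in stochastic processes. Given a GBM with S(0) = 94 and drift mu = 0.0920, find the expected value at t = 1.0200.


E[S(t)] = S(0) * exp(mu * t)
= 94 * exp(0.0920 * 1.0200)
= 94 * 1.0984
= 103.2481

103.2481


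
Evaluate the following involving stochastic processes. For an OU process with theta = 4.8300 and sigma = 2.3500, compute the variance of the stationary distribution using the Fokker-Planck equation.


Stationary variance = sigma^2 / (2*theta)
= 2.3500^2 / (2*4.8300)
= 5.5225 / 9.6600
= 0.5717

0.5717


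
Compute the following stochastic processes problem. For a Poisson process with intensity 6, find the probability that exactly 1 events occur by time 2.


P(N(t)=k) = (lambda*t)^k * exp(-lambda*t) / k!
lambda*t = 12
= 12^1 * exp(-12) / 1!
= 12 * 6.1442e-06 / 1
= 7.3731e-05

7.3731e-05


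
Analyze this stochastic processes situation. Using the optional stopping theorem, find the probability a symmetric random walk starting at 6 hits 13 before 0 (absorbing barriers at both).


By optional stopping theorem: E(M at tau) = M(0) = 6
P(hit 13)*13 + P(hit 0)*0 = 6
P(hit 13) = (6 - 0)/(13 - 0) = 6/13 = 0.4615

0.4615


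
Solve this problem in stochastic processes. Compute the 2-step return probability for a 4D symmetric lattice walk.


P(return in 2 steps) = P(reverse first step) = 1/(2d)
= 1/8
= 0.1250

0.1250


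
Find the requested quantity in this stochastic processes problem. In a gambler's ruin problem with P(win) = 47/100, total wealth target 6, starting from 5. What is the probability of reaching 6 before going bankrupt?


Gambler's ruin formula:
r = q/p = 0.5300/0.4700 = 1.1277
P(win) = (1 - r^i)/(1 - r^N)
= (1 - 1.1277^5)/(1 - 1.1277^6)
= 0.7796

0.7796


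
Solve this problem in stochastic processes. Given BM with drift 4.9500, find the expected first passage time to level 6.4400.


Expected first passage time = a/mu
= 6.4400/4.9500
= 1.3010

1.3010


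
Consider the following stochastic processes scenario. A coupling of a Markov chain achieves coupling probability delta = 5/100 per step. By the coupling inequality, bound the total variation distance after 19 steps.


TV distance bound <= (1-delta)^n
= (1 - 0.0500)^19
= 0.9500^19
= 0.3774

0.3774


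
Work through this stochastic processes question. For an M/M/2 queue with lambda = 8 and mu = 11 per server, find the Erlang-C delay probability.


a = lambda/mu = 0.7273
rho = a/c = 0.3636
Erlang-C formula applied:
C(c,a) = 0.1939

0.1939


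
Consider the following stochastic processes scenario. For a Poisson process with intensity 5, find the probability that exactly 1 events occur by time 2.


P(N(t)=k) = (lambda*t)^k * exp(-lambda*t) / k!
lambda*t = 10
= 10^1 * exp(-10) / 1!
= 10 * 4.5400e-05 / 1
= 4.5400e-04

4.5400e-04


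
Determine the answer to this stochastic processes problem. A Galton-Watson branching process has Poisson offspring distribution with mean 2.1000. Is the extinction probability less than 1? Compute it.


Since mu = 2.1000 > 1, extinction prob q < 1.
Solve s = exp(mu*(s-1)) iteratively.
q = 0.1779

0.1779


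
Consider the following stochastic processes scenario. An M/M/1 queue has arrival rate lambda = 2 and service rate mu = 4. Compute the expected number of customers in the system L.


rho = 2/4 = 0.5000
L = rho/(1-rho)
= 0.5000/0.5000
= 1.0000

1.0000


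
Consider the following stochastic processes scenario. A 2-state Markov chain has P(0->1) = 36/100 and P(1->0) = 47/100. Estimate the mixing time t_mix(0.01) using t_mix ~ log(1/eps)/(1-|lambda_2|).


lambda_2 = |1 - p01 - p10| = |1 - 0.3600 - 0.4700| = 0.1700
t_mix ~ log(1/eps)/(1 - |lambda_2|)
= log(100)/(1 - 0.1700) = 4.6052/0.8300
= 5.5484

5.5484


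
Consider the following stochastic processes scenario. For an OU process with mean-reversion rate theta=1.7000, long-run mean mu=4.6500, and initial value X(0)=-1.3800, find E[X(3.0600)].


E[X(t)] = mu + (X(0) - mu)*exp(-theta*t)
= 4.6500 + (-1.3800 - 4.6500)*exp(-1.7000*3.0600)
= 4.6500 + -6.0300 * 0.0055
= 4.6168

4.6168


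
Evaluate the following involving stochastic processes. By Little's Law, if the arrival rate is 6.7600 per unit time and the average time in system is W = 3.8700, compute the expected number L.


Little's Law: L = lambda * W
= 6.7600 * 3.8700
= 26.1612

26.1612


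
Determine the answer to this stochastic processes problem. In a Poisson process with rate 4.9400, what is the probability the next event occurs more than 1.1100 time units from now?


P(X > t) = exp(-lambda * t)
= exp(-4.9400 * 1.1100)
= exp(-5.4834) = 0.0042

0.0042


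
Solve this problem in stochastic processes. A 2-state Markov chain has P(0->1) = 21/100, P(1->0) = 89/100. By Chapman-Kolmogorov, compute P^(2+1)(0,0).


P^3 = P^2 * P^1
Computing via matrix multiplication of the transition matrix.
Entry (0,0) of P^3 = 0.8089

0.8089


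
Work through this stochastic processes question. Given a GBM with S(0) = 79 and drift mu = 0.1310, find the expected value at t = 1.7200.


E[S(t)] = S(0) * exp(mu * t)
= 79 * exp(0.1310 * 1.7200)
= 79 * 1.2527
= 98.9652

98.9652


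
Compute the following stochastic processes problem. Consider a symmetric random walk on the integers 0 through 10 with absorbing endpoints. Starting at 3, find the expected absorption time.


For symmetric RW on 0,...,N with absorbing barriers, E(i) = i*(N-i)
E(3) = 3 * 7 = 21

21


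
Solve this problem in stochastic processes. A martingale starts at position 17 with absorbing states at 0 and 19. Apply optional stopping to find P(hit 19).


By optional stopping theorem: E(M at tau) = M(0) = 17
P(hit 19)*19 + P(hit 0)*0 = 17
P(hit 19) = (17 - 0)/(19 - 0) = 17/19 = 0.8947

0.8947


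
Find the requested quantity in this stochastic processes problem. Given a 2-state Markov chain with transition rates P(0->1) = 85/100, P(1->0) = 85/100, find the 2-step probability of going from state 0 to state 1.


Computing P^2 by matrix multiplication.
P = [[0.1500, 0.8500], [0.8500, 0.1500]]
After raising P to the power 2:
P^2(0,1) = 0.2550

0.2550


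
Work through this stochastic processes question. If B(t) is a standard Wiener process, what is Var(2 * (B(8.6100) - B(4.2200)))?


Var(alpha*(B(t)-B(s))) = alpha^2 * (t-s)
= 2^2 * (8.6100 - 4.2200)
= 4 * 4.3900
= 17.5600

17.5600


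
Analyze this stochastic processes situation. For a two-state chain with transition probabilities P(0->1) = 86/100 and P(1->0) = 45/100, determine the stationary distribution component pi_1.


Stationary distribution: pi_0 = p10/(p01+p10), pi_1 = p01/(p01+p10)
p01 = 0.8600, p10 = 0.4500
pi_1 = 0.6565

0.6565


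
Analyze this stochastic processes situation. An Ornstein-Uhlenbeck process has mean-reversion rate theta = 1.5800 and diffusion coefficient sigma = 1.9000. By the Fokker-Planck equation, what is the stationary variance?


Stationary variance = sigma^2 / (2*theta)
= 1.9000^2 / (2*1.5800)
= 3.6100 / 3.1600
= 1.1424

1.1424


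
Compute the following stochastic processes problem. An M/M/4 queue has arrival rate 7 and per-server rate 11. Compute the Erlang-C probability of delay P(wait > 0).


a = lambda/mu = 0.6364
rho = a/c = 0.1591
Erlang-C formula applied:
C(c,a) = 0.0043

0.0043


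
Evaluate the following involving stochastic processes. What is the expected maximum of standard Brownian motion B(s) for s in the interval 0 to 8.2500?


E(max B(s)) = sqrt(2t/pi)
= sqrt(2*8.2500/pi)
= sqrt(5.2521)
= 2.2917

2.2917


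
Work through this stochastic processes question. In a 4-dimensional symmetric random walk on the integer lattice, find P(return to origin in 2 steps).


P(return in 2 steps) = P(reverse first step) = 1/(2d)
= 1/8
= 0.1250

0.1250


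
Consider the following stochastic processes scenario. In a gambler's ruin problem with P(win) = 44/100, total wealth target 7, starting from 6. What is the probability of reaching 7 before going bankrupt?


Gambler's ruin formula:
r = q/p = 0.5600/0.4400 = 1.2727
P(win) = (1 - r^i)/(1 - r^N)
= (1 - 1.2727^6)/(1 - 1.2727^7)
= 0.7371

0.7371


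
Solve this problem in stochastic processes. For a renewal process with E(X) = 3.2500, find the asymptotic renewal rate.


Long-run renewal rate = 1/E(X)
= 1/3.2500
= 0.3077

0.3077


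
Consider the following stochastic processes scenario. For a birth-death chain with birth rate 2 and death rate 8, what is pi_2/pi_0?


For birth-death process, pi_n/pi_0 = (lambda/mu)^n
= (2/8)^2
= 0.0625

0.0625


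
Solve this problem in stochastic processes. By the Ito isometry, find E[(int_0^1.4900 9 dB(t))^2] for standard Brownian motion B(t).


By Ito isometry: E[(int f dB)^2] = int f^2 dt
= 9^2 * 1.4900
= 81 * 1.4900 = 120.6900

120.6900


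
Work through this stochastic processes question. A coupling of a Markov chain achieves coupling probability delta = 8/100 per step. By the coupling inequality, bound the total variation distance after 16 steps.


TV distance bound <= (1-delta)^n
= (1 - 0.0800)^16
= 0.9200^16
= 0.2634

0.2634


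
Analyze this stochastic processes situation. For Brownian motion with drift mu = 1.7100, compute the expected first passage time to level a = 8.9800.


Expected first passage time = a/mu
= 8.9800/1.7100
= 5.2515

5.2515


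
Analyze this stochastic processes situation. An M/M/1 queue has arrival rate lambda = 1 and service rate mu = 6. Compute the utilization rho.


rho = lambda/mu
= 1/6
= 0.1667

0.1667


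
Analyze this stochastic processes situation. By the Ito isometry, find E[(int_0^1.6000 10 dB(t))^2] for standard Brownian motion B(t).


By Ito isometry: E[(int f dB)^2] = int f^2 dt
= 10^2 * 1.6000
= 100 * 1.6000 = 160.0000

160.0000


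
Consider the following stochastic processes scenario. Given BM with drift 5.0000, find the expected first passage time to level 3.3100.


Expected first passage time = a/mu
= 3.3100/5.0000
= 0.6620

0.6620


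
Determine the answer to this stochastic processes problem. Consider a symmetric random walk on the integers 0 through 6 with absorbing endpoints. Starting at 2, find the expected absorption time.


For symmetric RW on 0,...,N with absorbing barriers, E(i) = i*(N-i)
E(2) = 2 * 4 = 8

8


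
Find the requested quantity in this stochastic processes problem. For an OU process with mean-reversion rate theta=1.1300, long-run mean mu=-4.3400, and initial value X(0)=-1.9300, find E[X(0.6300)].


E[X(t)] = mu + (X(0) - mu)*exp(-theta*t)
= -4.3400 + (-1.9300 - -4.3400)*exp(-1.1300*0.6300)
= -4.3400 + 2.4100 * 0.4907
= -3.1574

-3.1574


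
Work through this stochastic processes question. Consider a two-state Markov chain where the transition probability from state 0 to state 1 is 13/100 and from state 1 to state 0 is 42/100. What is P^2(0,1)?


Computing P^2 by matrix multiplication.
P = [[0.8700, 0.1300], [0.4200, 0.5800]]
After raising P to the power 2:
P^2(0,1) = 0.1885

0.1885


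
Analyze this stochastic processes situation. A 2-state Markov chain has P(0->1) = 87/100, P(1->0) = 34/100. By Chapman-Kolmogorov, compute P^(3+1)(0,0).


P^4 = P^3 * P^1
Computing via matrix multiplication of the transition matrix.
Entry (0,0) of P^4 = 0.2824

0.2824


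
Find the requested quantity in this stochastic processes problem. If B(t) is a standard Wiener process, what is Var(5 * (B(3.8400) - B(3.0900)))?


Var(alpha*(B(t)-B(s))) = alpha^2 * (t-s)
= 5^2 * (3.8400 - 3.0900)
= 25 * 0.7500
= 18.7500

18.7500


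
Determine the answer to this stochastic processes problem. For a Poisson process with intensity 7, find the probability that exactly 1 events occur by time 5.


P(N(t)=k) = (lambda*t)^k * exp(-lambda*t) / k!
lambda*t = 35
= 35^1 * exp(-35) / 1!
= 35 * 6.3051e-16 / 1
= 2.2068e-14

2.2068e-14


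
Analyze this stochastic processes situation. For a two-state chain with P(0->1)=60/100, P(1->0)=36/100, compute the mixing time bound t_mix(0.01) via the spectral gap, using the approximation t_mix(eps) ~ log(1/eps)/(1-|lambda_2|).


lambda_2 = |1 - p01 - p10| = |1 - 0.6000 - 0.3600| = 0.0400
t_mix ~ log(1/eps)/(1 - |lambda_2|)
= log(100)/(1 - 0.0400) = 4.6052/0.9600
= 4.7971

4.7971


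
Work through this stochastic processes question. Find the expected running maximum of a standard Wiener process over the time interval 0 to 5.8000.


E(max B(s)) = sqrt(2t/pi)
= sqrt(2*5.8000/pi)
= sqrt(3.6924)
= 1.9216

1.9216


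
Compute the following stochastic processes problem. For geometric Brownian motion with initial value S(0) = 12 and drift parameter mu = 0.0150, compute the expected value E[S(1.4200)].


E[S(t)] = S(0) * exp(mu * t)
= 12 * exp(0.0150 * 1.4200)
= 12 * 1.0215
= 12.2583

12.2583


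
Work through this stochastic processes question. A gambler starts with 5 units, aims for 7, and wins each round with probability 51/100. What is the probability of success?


Gambler's ruin formula:
r = q/p = 0.4900/0.5100 = 0.9608
P(win) = (1 - r^i)/(1 - r^N)
= (1 - 0.9608^5)/(1 - 0.9608^7)
= 0.7423

0.7423


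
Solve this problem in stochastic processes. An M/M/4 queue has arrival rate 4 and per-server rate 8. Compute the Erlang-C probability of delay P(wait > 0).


a = lambda/mu = 0.5000
rho = a/c = 0.1250
Erlang-C formula applied:
C(c,a) = 0.0018

0.0018


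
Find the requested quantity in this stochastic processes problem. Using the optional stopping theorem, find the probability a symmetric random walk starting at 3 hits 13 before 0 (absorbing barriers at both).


By optional stopping theorem: E(M at tau) = M(0) = 3
P(hit 13)*13 + P(hit 0)*0 = 3
P(hit 13) = (3 - 0)/(13 - 0) = 3/13 = 0.2308

0.2308


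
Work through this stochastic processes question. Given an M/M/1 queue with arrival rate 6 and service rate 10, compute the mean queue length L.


rho = 6/10 = 0.6000
L = rho/(1-rho)
= 0.6000/0.4000
= 1.5000

1.5000


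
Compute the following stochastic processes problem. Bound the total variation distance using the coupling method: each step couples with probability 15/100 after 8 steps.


TV distance bound <= (1-delta)^n
= (1 - 0.1500)^8
= 0.8500^8
= 0.2725

0.2725


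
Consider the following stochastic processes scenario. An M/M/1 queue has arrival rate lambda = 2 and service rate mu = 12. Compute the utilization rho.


rho = lambda/mu
= 2/12
= 0.1667

0.1667


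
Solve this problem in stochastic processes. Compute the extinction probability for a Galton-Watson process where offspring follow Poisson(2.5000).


Since mu = 2.5000 > 1, extinction prob q < 1.
Solve s = exp(mu*(s-1)) iteratively.
q = 0.1074

0.1074


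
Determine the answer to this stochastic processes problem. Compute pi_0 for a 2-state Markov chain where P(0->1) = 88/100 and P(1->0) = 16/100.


Stationary distribution: pi_0 = p10/(p01+p10), pi_1 = p01/(p01+p10)
p01 = 0.8800, p10 = 0.1600
pi_0 = 0.1538

0.1538


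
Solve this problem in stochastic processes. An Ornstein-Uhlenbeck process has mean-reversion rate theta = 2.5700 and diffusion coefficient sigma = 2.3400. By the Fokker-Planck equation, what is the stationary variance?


Stationary variance = sigma^2 / (2*theta)
= 2.3400^2 / (2*2.5700)
= 5.4756 / 5.1400
= 1.0653

1.0653


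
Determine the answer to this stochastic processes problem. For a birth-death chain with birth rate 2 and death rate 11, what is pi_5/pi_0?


For birth-death process, pi_n/pi_0 = (lambda/mu)^n
= (2/11)^5
= 1.9869e-04

1.9869e-04


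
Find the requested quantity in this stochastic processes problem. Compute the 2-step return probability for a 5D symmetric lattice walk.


P(return in 2 steps) = P(reverse first step) = 1/(2d)
= 1/10
= 0.1000

0.1000


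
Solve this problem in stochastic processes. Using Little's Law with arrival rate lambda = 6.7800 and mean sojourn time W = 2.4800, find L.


Little's Law: L = lambda * W
= 6.7800 * 2.4800
= 16.8144

16.8144


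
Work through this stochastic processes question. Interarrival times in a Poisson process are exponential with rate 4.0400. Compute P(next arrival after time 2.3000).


P(X > t) = exp(-lambda * t)
= exp(-4.0400 * 2.3000)
= exp(-9.2920) = 9.2159e-05

9.2159e-05


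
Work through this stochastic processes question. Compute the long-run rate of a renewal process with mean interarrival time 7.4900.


Long-run renewal rate = 1/E(X)
= 1/7.4900
= 0.1335

0.1335


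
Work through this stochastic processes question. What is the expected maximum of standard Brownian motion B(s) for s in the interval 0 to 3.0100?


E(max B(s)) = sqrt(2t/pi)
= sqrt(2*3.0100/pi)
= sqrt(1.9162)
= 1.3843

1.3843


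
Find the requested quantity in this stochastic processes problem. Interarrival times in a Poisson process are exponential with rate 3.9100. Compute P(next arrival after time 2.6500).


P(X > t) = exp(-lambda * t)
= exp(-3.9100 * 2.6500)
= exp(-10.3615) = 3.1627e-05

3.1627e-05


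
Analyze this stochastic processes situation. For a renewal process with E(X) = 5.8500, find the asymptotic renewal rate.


Long-run renewal rate = 1/E(X)
= 1/5.8500
= 0.1709

0.1709


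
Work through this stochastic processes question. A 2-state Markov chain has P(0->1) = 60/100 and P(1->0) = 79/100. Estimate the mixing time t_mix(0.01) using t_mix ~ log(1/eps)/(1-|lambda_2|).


lambda_2 = |1 - p01 - p10| = |1 - 0.6000 - 0.7900| = 0.3900
t_mix ~ log(1/eps)/(1 - |lambda_2|)
= log(100)/(1 - 0.3900) = 4.6052/0.6100
= 7.5495

7.5495


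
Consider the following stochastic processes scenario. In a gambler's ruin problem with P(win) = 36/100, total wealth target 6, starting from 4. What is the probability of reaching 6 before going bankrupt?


Gambler's ruin formula:
r = q/p = 0.6400/0.3600 = 1.7778
P(win) = (1 - r^i)/(1 - r^N)
= (1 - 1.7778^4)/(1 - 1.7778^6)
= 0.2940

0.2940


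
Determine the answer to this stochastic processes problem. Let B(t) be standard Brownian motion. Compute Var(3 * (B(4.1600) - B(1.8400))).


Var(alpha*(B(t)-B(s))) = alpha^2 * (t-s)
= 3^2 * (4.1600 - 1.8400)
= 9 * 2.3200
= 20.8800

20.8800


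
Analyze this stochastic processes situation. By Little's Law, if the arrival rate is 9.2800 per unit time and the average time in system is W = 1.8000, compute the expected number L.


Little's Law: L = lambda * W
= 9.2800 * 1.8000
= 16.7040

16.7040


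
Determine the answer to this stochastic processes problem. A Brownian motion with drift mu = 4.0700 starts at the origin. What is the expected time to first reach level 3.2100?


Expected first passage time = a/mu
= 3.2100/4.0700
= 0.7887

0.7887


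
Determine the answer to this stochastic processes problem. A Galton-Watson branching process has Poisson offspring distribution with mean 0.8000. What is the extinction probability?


Since mu = 0.8000 <= 1, extinction probability = 1.

1.0000


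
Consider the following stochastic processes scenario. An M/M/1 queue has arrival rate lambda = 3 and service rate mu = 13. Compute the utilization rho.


rho = lambda/mu
= 3/13
= 0.2308

0.2308


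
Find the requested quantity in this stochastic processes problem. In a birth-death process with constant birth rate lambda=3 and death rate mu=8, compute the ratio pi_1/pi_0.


For birth-death process, pi_n/pi_0 = (lambda/mu)^n
= (3/8)^1
= 0.3750

0.3750


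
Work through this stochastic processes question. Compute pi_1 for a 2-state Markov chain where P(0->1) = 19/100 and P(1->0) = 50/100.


Stationary distribution: pi_0 = p10/(p01+p10), pi_1 = p01/(p01+p10)
p01 = 0.1900, p10 = 0.5000
pi_1 = 0.2754

0.2754


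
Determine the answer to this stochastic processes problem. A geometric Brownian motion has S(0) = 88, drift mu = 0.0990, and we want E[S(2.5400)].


E[S(t)] = S(0) * exp(mu * t)
= 88 * exp(0.0990 * 2.5400)
= 88 * 1.2859
= 113.1593

113.1593


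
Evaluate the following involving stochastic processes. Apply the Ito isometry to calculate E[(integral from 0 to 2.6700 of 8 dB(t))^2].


By Ito isometry: E[(int f dB)^2] = int f^2 dt
= 8^2 * 2.6700
= 64 * 2.6700 = 170.8800

170.8800


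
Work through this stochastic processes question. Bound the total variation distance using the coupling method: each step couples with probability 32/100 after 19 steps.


TV distance bound <= (1-delta)^n
= (1 - 0.3200)^19
= 0.6800^19
= 6.5716e-04

6.5716e-04


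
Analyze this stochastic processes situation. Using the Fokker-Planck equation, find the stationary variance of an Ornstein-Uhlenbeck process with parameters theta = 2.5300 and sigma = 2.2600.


Stationary variance = sigma^2 / (2*theta)
= 2.2600^2 / (2*2.5300)
= 5.1076 / 5.0600
= 1.0094

1.0094


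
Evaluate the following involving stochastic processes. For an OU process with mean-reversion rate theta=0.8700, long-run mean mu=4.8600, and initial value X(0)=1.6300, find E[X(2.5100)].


E[X(t)] = mu + (X(0) - mu)*exp(-theta*t)
= 4.8600 + (1.6300 - 4.8600)*exp(-0.8700*2.5100)
= 4.8600 + -3.2300 * 0.1126
= 4.4962

4.4962


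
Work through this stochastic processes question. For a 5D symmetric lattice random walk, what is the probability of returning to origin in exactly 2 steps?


P(return in 2 steps) = P(reverse first step) = 1/(2d)
= 1/10
= 0.1000

0.1000


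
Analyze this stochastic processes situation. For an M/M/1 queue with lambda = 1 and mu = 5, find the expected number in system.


rho = 1/5 = 0.2000
L = rho/(1-rho)
= 0.2000/0.8000
= 0.2500

0.2500


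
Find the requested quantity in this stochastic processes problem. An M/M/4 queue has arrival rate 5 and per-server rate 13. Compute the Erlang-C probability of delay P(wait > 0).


a = lambda/mu = 0.3846
rho = a/c = 0.0962
Erlang-C formula applied:
C(c,a) = 6.8669e-04

6.8669e-04


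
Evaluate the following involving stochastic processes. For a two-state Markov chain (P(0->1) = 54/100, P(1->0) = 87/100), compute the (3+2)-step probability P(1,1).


P^5 = P^3 * P^2
Computing via matrix multiplication of the transition matrix.
Entry (1,1) of P^5 = 0.3758

0.3758


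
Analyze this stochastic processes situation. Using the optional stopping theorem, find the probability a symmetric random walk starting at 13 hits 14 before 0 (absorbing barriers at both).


By optional stopping theorem: E(M at tau) = M(0) = 13
P(hit 14)*14 + P(hit 0)*0 = 13
P(hit 14) = (13 - 0)/(14 - 0) = 13/14 = 0.9286

0.9286


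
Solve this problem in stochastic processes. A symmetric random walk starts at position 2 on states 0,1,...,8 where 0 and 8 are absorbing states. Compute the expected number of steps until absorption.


For symmetric RW on 0,...,N with absorbing barriers, E(i) = i*(N-i)
E(2) = 2 * 6 = 12

12


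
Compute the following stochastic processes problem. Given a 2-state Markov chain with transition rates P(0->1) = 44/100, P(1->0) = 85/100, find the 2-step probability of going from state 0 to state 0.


Computing P^2 by matrix multiplication.
P = [[0.5600, 0.4400], [0.8500, 0.1500]]
After raising P to the power 2:
P^2(0,0) = 0.6876

0.6876


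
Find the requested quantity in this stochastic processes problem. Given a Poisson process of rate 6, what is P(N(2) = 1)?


P(N(t)=k) = (lambda*t)^k * exp(-lambda*t) / k!
lambda*t = 12
= 12^1 * exp(-12) / 1!
= 12 * 6.1442e-06 / 1
= 7.3731e-05

7.3731e-05


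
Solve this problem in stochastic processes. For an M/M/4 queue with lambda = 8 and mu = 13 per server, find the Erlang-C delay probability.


a = lambda/mu = 0.6154
rho = a/c = 0.1538
Erlang-C formula applied:
C(c,a) = 0.0038

0.0038


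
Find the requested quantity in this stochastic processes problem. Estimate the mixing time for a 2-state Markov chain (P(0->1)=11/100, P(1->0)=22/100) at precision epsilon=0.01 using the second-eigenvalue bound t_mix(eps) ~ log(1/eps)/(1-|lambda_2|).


lambda_2 = |1 - p01 - p10| = |1 - 0.1100 - 0.2200| = 0.6700
t_mix ~ log(1/eps)/(1 - |lambda_2|)
= log(100)/(1 - 0.6700) = 4.6052/0.3300
= 13.9551

13.9551


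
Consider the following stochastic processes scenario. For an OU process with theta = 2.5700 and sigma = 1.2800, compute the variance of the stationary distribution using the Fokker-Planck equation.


Stationary variance = sigma^2 / (2*theta)
= 1.2800^2 / (2*2.5700)
= 1.6384 / 5.1400
= 0.3188

0.3188


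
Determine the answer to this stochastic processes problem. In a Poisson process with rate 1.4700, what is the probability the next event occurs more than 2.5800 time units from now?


P(X > t) = exp(-lambda * t)
= exp(-1.4700 * 2.5800)
= exp(-3.7926) = 0.0225

0.0225


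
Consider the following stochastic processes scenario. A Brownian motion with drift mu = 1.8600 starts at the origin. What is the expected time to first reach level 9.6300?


Expected first passage time = a/mu
= 9.6300/1.8600
= 5.1774

5.1774


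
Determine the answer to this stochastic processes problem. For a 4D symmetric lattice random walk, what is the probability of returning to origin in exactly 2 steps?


P(return in 2 steps) = P(reverse first step) = 1/(2d)
= 1/8
= 0.1250

0.1250


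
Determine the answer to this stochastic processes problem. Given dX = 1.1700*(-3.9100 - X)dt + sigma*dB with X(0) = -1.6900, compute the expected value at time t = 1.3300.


E[X(t)] = mu + (X(0) - mu)*exp(-theta*t)
= -3.9100 + (-1.6900 - -3.9100)*exp(-1.1700*1.3300)
= -3.9100 + 2.2200 * 0.2110
= -3.4417

-3.4417


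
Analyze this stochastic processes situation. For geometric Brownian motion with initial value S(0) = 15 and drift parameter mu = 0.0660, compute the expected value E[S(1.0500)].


E[S(t)] = S(0) * exp(mu * t)
= 15 * exp(0.0660 * 1.0500)
= 15 * 1.0718
= 16.0764

16.0764


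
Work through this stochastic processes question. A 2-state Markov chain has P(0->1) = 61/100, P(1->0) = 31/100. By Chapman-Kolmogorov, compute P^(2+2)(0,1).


P^4 = P^2 * P^2
Computing via matrix multiplication of the transition matrix.
Entry (0,1) of P^4 = 0.6630

0.6630


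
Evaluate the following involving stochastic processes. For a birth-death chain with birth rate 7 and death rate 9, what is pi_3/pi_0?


For birth-death process, pi_n/pi_0 = (lambda/mu)^n
= (7/9)^3
= 0.4705

0.4705


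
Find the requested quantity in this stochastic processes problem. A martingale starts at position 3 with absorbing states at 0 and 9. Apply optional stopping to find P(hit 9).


By optional stopping theorem: E(M at tau) = M(0) = 3
P(hit 9)*9 + P(hit 0)*0 = 3
P(hit 9) = (3 - 0)/(9 - 0) = 1/3 = 0.3333

0.3333


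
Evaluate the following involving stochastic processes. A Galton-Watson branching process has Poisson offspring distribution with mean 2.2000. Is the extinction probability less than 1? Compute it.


Since mu = 2.2000 > 1, extinction prob q < 1.
Solve s = exp(mu*(s-1)) iteratively.
q = 0.1563

0.1563


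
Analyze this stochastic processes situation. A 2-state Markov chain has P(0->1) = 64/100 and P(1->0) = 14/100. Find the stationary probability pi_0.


Stationary distribution: pi_0 = p10/(p01+p10), pi_1 = p01/(p01+p10)
p01 = 0.6400, p10 = 0.1400
pi_0 = 0.1795

0.1795


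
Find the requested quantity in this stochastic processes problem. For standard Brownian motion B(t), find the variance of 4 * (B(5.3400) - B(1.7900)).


Var(alpha*(B(t)-B(s))) = alpha^2 * (t-s)
= 4^2 * (5.3400 - 1.7900)
= 16 * 3.5500
= 56.8000

56.8000


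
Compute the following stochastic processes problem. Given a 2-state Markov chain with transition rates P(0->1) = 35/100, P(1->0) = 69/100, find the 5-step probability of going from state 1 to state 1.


Computing P^5 by matrix multiplication.
P = [[0.6500, 0.3500], [0.6900, 0.3100]]
After raising P to the power 5:
P^5(1,1) = 0.3365

0.3365


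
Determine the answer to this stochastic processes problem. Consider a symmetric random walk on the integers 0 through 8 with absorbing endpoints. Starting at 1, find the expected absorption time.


For symmetric RW on 0,...,N with absorbing barriers, E(i) = i*(N-i)
E(1) = 1 * 7 = 7

7


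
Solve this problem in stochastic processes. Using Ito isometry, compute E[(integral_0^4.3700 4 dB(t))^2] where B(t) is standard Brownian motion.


By Ito isometry: E[(int f dB)^2] = int f^2 dt
= 4^2 * 4.3700
= 16 * 4.3700 = 69.9200

69.9200


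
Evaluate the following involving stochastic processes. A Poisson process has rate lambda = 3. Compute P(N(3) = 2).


P(N(t)=k) = (lambda*t)^k * exp(-lambda*t) / k!
lambda*t = 9
= 9^2 * exp(-9) / 2!
= 81 * 1.2341e-04 / 2
= 0.0050

0.0050


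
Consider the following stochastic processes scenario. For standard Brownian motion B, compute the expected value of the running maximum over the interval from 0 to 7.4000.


E(max B(s)) = sqrt(2t/pi)
= sqrt(2*7.4000/pi)
= sqrt(4.7110)
= 2.1705

2.1705


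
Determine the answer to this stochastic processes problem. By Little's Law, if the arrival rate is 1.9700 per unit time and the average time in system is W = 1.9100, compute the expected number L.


Little's Law: L = lambda * W
= 1.9700 * 1.9100
= 3.7627

3.7627


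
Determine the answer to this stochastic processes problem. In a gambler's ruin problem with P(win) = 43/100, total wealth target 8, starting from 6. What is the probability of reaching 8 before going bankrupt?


Gambler's ruin formula:
r = q/p = 0.5700/0.4300 = 1.3256
P(win) = (1 - r^i)/(1 - r^N)
= (1 - 1.3256^6)/(1 - 1.3256^8)
= 0.5186

0.5186


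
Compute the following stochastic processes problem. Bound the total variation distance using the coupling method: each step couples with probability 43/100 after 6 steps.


TV distance bound <= (1-delta)^n
= (1 - 0.4300)^6
= 0.5700^6
= 0.0343

0.0343


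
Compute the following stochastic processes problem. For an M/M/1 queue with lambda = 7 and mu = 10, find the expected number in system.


rho = 7/10 = 0.7000
L = rho/(1-rho)
= 0.7000/0.3000
= 2.3333

2.3333


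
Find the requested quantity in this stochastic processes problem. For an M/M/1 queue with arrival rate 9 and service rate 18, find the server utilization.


rho = lambda/mu
= 9/18
= 0.5000

0.5000


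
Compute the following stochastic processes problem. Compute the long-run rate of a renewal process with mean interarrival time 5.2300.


Long-run renewal rate = 1/E(X)
= 1/5.2300
= 0.1912

0.1912


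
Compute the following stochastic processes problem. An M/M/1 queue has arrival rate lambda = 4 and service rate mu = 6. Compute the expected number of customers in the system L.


rho = 4/6 = 0.6667
L = rho/(1-rho)
= 0.6667/0.3333
= 2.0000

2.0000


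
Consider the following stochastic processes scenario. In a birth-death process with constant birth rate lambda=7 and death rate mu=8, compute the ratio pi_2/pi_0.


For birth-death process, pi_n/pi_0 = (lambda/mu)^n
= (7/8)^2
= 0.7656

0.7656


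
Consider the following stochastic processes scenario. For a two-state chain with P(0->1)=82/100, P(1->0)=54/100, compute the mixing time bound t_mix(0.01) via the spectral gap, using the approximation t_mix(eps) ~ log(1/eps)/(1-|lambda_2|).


lambda_2 = |1 - p01 - p10| = |1 - 0.8200 - 0.5400| = 0.3600
t_mix ~ log(1/eps)/(1 - |lambda_2|)
= log(100)/(1 - 0.3600) = 4.6052/0.6400
= 7.1956

7.1956


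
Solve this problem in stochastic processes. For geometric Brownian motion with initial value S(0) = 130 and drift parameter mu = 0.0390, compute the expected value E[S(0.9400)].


E[S(t)] = S(0) * exp(mu * t)
= 130 * exp(0.0390 * 0.9400)
= 130 * 1.0373
= 134.8542

134.8542


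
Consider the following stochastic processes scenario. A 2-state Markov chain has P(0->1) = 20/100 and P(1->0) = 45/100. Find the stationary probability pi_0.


Stationary distribution: pi_0 = p10/(p01+p10), pi_1 = p01/(p01+p10)
p01 = 0.2000, p10 = 0.4500
pi_0 = 0.6923

0.6923


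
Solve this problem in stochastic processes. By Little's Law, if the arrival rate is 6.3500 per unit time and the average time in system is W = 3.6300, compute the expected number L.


Little's Law: L = lambda * W
= 6.3500 * 3.6300
= 23.0505

23.0505


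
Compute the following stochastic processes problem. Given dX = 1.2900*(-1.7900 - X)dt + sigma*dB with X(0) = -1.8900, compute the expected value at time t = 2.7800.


E[X(t)] = mu + (X(0) - mu)*exp(-theta*t)
= -1.7900 + (-1.8900 - -1.7900)*exp(-1.2900*2.7800)
= -1.7900 + -0.1000 * 0.0277
= -1.7928

-1.7928


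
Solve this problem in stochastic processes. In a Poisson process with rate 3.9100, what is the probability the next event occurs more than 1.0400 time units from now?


P(X > t) = exp(-lambda * t)
= exp(-3.9100 * 1.0400)
= exp(-4.0664) = 0.0171

0.0171


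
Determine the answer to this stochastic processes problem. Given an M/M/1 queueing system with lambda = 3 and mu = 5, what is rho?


rho = lambda/mu
= 3/5
= 0.6000

0.6000


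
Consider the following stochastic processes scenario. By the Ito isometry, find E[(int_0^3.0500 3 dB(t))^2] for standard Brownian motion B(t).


By Ito isometry: E[(int f dB)^2] = int f^2 dt
= 3^2 * 3.0500
= 9 * 3.0500 = 27.4500

27.4500


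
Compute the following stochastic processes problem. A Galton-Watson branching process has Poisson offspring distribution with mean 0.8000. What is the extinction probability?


Since mu = 0.8000 <= 1, extinction probability = 1.

1.0000


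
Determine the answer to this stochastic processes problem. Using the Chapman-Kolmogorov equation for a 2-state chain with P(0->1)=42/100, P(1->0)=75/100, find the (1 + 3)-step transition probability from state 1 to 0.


P^4 = P^1 * P^3
Computing via matrix multiplication of the transition matrix.
Entry (1,0) of P^4 = 0.6405

0.6405


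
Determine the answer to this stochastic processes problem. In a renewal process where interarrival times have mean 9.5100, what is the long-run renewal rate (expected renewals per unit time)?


Long-run renewal rate = 1/E(X)
= 1/9.5100
= 0.1052

0.1052


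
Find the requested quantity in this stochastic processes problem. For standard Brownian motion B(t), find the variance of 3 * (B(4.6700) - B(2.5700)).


Var(alpha*(B(t)-B(s))) = alpha^2 * (t-s)
= 3^2 * (4.6700 - 2.5700)
= 9 * 2.1000
= 18.9000

18.9000


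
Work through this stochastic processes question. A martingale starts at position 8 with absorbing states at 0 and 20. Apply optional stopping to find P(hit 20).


By optional stopping theorem: E(M at tau) = M(0) = 8
P(hit 20)*20 + P(hit 0)*0 = 8
P(hit 20) = (8 - 0)/(20 - 0) = 2/5 = 0.4000

0.4000


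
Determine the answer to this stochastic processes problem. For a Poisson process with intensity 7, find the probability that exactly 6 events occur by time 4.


P(N(t)=k) = (lambda*t)^k * exp(-lambda*t) / k!
lambda*t = 28
= 28^6 * exp(-28) / 6!
= 481890304 * 6.9144e-13 / 720
= 4.6278e-07

4.6278e-07


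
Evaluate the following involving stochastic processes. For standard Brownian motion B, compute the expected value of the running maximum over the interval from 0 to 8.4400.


E(max B(s)) = sqrt(2t/pi)
= sqrt(2*8.4400/pi)
= sqrt(5.3731)
= 2.3180

2.3180


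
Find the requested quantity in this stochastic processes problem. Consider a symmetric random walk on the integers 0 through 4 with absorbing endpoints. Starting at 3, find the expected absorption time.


For symmetric RW on 0,...,N with absorbing barriers, E(i) = i*(N-i)
E(3) = 3 * 1 = 3

3


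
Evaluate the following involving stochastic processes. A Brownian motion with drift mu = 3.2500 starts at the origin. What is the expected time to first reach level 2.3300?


Expected first passage time = a/mu
= 2.3300/3.2500
= 0.7169

0.7169


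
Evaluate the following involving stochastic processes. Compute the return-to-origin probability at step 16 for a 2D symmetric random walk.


P = C(16,8)^2 / 4^16
= 12870^2 / 4294967296
= 165636900 / 4294967296
= 0.0386

0.0386


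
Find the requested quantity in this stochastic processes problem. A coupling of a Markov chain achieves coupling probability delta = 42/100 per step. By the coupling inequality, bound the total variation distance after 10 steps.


TV distance bound <= (1-delta)^n
= (1 - 0.4200)^10
= 0.5800^10
= 0.0043

0.0043
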